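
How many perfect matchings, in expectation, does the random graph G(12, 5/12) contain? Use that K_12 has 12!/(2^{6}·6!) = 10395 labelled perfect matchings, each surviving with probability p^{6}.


K_12 has 12!/(2^{6}·6!) = 10395 labelled perfect matchings.
For each such perfect matching H, let X_H = 1 if all 6 edges of H are present in G. Then P[X_H = 1] = p^{6} = (5/12)^{6} = 15625/2985984.
By linearity: E[X] = Σ_H E[X_H] = 10395 · p^{6} = 10395 · 15625/2985984 = 6015625/110592.
Numerically: E[X] ≈ 54.4.

E[X] = 10395 · (5/12)^{6} = 6015625/110592 ≈ 54.4.


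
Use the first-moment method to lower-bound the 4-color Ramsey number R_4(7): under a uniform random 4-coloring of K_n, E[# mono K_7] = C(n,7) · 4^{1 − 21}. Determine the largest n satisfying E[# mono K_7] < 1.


We need C(n, 7) · 4^{1 − 21} < 1, i.e. C(n, 7) < 4^{21 − 1} = 1099511627776.
Check values of n near the boundary:
  n = 179: C(179, 7) = 1037437234460; 1037437234460 < 1099511627776? YES
  n = 180: C(180, 7) = 1079414463600; 1079414463600 < 1099511627776? YES
  n = 181: C(181, 7) = 1122839183400; 1122839183400 < 1099511627776? NO
The largest n with C(n, 7) < 1099511627776 is n = 180 (where E[X] = 67463403975/68719476736 ≈ 0.98172). Hence R_4(7) > 180, i.e. R_4(7) ≥ 181.

Largest n = 180; hence R_4(7) > 180.


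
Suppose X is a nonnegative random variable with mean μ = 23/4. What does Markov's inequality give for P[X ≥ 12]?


μ = E[X] = 23/4, a = 12.
Markov: P[X ≥ 12] ≤ μ/a = (23/4)/12 = 23/48.
Numerically: ≈ 0.47917.
(Since a = 12 > μ = 5.75000, the bound 23/48 is < 1 and informative.)

P[X ≥ 12] ≤ 23/48 ≈ 0.47917.


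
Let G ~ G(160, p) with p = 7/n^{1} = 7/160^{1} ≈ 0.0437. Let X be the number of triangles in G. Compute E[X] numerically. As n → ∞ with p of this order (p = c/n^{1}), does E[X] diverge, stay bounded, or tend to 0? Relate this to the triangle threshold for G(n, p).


Number of potential triangles: C(160, 3) = 669920.
Each occurs with probability p³ ≈ (0.0437)³ ≈ 8.37402e-05.
By linearity: E[X] = C(160, 3)·p³ ≈ 669920 · 8.37402e-05 ≈ 56.099.
Here α = 1, so p = 7/n is exactly at the triangle threshold p ~ 1/n. Asymptotically E[X] → c³/6 = 7³/6 = 343/6 ≈ 57.167, a bounded constant. In this regime the triangle count is asymptotically Poisson(c³/6).

E[X] ≈ 56.099; in regime p = Θ(1/n^{1}) E[X] stays bounded (at the triangle threshold p ~ 1/n).


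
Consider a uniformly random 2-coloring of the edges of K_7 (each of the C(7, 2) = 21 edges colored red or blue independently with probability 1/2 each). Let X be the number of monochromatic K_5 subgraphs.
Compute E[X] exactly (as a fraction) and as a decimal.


Let X = Σ_S X_S over the C(7, 5) = 21 subsets S of size 5, where X_S = 1 if the K_5 on S is monochromatic.
For a fixed S, the K_5 on S has C(5, 2) = 10 edges. P[all 10 edges red] = (1/2)^10, and likewise for blue, so P[monochromatic] = 2·(1/2)^10 = 2^{1 − 10} = 1/512.
By linearity of expectation: E[X] = C(7, 5) · 2^{1 − 10} = 21 · 1/512 = 21/512.
Numerically: E[X] ≈ 0.04102.

E[X] = C(7,5)·2^(1−C(5,2)) = 21/512 ≈ 0.04102.


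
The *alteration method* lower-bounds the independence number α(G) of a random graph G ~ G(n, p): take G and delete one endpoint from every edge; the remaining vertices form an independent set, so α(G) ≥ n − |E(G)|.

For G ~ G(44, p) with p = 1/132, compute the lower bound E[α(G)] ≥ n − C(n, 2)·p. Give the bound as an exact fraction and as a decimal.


E[|E(G)|] = C(44, 2)·p = 946 · (1/132) = 43/6.
E[α(G)] ≥ n − E[|E(G)|] = 44 − 43/6 = 221/6.
Numerically: ≈ 36.83333.
(This is only a lower bound; the true E[α(G)] may be larger.)

E[α(G)] ≥ 221/6 ≈ 36.83333.


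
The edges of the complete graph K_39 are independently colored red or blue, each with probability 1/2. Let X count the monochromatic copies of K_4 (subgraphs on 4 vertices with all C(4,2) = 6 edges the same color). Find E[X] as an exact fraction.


Let X = Σ_S X_S over the C(39, 4) = 82251 subsets S of size 4, where X_S = 1 if the K_4 on S is monochromatic.
For a fixed S, the K_4 on S has C(4, 2) = 6 edges. P[all 6 edges red] = (1/2)^6, and likewise for blue, so P[monochromatic] = 2·(1/2)^6 = 2^{1 − 6} = 1/32.
By linearity of expectation: E[X] = C(39, 4) · 2^{1 − 6} = 82251 · 1/32 = 82251/32.
Numerically: E[X] ≈ 2570.343750.

E[X] = C(39,4)·2^(1−C(4,2)) = 82251/32 ≈ 2570.343750.


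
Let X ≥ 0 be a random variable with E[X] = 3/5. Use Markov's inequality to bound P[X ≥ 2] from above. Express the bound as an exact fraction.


μ = E[X] = 3/5, a = 2.
Markov: P[X ≥ 2] ≤ μ/a = (3/5)/2 = 3/10.
Numerically: ≈ 0.30000.
(Since a = 2 > μ = 0.60000, the bound 3/10 is < 1 and informative.)

P[X ≥ 2] ≤ 3/10 ≈ 0.30000.


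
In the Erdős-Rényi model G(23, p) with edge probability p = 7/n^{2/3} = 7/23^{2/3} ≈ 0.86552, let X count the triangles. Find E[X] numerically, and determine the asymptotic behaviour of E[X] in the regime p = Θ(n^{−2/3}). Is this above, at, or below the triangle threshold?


Number of potential triangles: C(23, 3) = 1771.
Each occurs with probability p³ ≈ (0.86552)³ ≈ 6.4839319e-01.
By linearity: E[X] = C(23, 3)·p³ ≈ 1771 · 6.4839319e-01 ≈ 1148.30435.
Since α = 2/3 < 1, p = c/n^{2/3} ≫ 1/n is above the triangle threshold p ~ 1/n. Asymptotically E[X] ~ (c³/6)·n^{3(1−α)} = (7³/6)·n^{1} → ∞; triangles are abundant w.h.p.

E[X] ≈ 1148.30435; in regime p = Θ(1/n^{2/3}) E[X] diverges (above the triangle threshold p ~ 1/n).


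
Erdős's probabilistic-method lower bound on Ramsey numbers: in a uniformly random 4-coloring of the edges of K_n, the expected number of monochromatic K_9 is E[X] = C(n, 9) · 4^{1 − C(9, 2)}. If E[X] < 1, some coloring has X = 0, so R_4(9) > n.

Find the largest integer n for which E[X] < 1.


We need C(n, 9) · 4^{1 − 36} < 1, i.e. C(n, 9) < 4^{36 − 1} = 1180591620717411303424.
Check values of n near the boundary:
  n = 912: C(912, 9) = 1156095740032081475120; 1156095740032081475120 < 1180591620717411303424? YES
  n = 913: C(913, 9) = 1167605542753639808390; 1167605542753639808390 < 1180591620717411303424? YES
  n = 914: C(914, 9) = 1179217089587653905932; 1179217089587653905932 < 1180591620717411303424? YES
  n = 915: C(915, 9) = 1190931166636537885130; 1190931166636537885130 < 1180591620717411303424? NO
  n = 916: C(916, 9) = 1202748565202942340440; 1202748565202942340440 < 1180591620717411303424? NO
The largest n with C(n, 9) < 1180591620717411303424 is n = 914 (where E[X] = 294804272396913476483/295147905179352825856 ≈ 0.9988). Hence R_4(9) > 914, i.e. R_4(9) ≥ 915.

Largest n = 914; hence R_4(9) > 914.


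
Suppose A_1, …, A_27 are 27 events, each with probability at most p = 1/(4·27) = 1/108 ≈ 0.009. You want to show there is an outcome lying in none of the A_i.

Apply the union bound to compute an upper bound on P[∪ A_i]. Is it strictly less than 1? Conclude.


Union bound: P[∪_{i=1}^{27} A_i] ≤ Σ_i P[A_i] ≤ 27·p = 27·(1/108) = 1/4.
Numerically: 1/4 ≈ 0.250.
Is 1/4 < 1? YES.
Since P[∪ A_i] ≤ 1/4 < 1, the complement has P[∩ A_i^c] ≥ 1 − 1/4 = 3/4 > 0, so some outcome avoids every A_i.

27·p = 1/4 ≈ 0.250; existence CERTIFIED by the union bound.


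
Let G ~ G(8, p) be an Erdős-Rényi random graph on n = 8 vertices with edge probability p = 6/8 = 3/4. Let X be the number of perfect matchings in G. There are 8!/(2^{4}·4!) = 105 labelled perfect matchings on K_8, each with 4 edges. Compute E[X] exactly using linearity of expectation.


K_8 has 8!/(2^{4}·4!) = 105 labelled perfect matchings.
For each such perfect matching H, let X_H = 1 if all 4 edges of H are present in G. Then P[X_H = 1] = p^{4} = (3/4)^{4} = 81/256.
By linearity: E[X] = Σ_H E[X_H] = 105 · p^{4} = 105 · 81/256 = 8505/256.
Numerically: E[X] ≈ 33.223.

E[X] = 105 · (3/4)^{4} = 8505/256 ≈ 33.223.


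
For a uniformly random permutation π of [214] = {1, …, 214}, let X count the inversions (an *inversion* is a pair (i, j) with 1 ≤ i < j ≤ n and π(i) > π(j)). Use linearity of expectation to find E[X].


Write X = Σ X_I over the C(214, 2) = 22791 pairs i < j, with X_I the indicator of one inversion.
There are 22791 indicators.
For each fixed pair i < j, the values π(i) and π(j) are two distinct elements of {1, …, 214} in uniformly random order; by symmetry P[π(i) > π(j)] = 1/2.
By linearity: E[X] = 22791 · (1/2) = C(214, 2) · (1/2) = 22791/2 = 22791/2 ≈ 11395.50000.

E[X] = 22791/2 = 11395.50000.


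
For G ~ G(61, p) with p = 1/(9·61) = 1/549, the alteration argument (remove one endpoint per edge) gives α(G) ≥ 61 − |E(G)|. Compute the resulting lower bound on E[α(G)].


E[|E(G)|] = C(61, 2)·p = 1830 · (1/549) = 10/3.
E[α(G)] ≥ n − E[|E(G)|] = 61 − 10/3 = 173/3.
Numerically: ≈ 57.66667.
(This is only a lower bound; the true E[α(G)] may be larger.)

E[α(G)] ≥ 173/3 ≈ 57.66667.


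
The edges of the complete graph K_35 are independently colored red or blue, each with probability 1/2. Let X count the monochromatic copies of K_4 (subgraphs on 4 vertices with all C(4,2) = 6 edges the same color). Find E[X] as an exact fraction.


Let X = Σ_S X_S over the C(35, 4) = 52360 subsets S of size 4, where X_S = 1 if the K_4 on S is monochromatic.
For a fixed S, the K_4 on S has C(4, 2) = 6 edges. P[all 6 edges red] = (1/2)^6, and likewise for blue, so P[monochromatic] = 2·(1/2)^6 = 2^{1 − 6} = 1/32.
Summing: E[X] = C(35, 4) · 2^{1 − 6} = 52360 · 1/32 = 6545/4.
Numerically: E[X] ≈ 1636.250.

E[X] = C(35,4)·2^(1−C(4,2)) = 6545/4 ≈ 1636.250.


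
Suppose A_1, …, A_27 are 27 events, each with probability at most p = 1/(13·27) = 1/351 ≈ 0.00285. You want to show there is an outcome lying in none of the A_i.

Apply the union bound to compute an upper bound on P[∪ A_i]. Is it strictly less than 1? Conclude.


Union bound: P[∪_{i=1}^{27} A_i] ≤ Σ_i P[A_i] ≤ 27·p = 27·(1/351) = 1/13.
Numerically: 1/13 ≈ 0.07692.
Is 1/13 < 1? YES.
Since P[∪ A_i] ≤ 1/13 < 1, the complement has P[∩ A_i^c] ≥ 1 − 1/13 = 12/13 > 0, so some outcome avoids every A_i.

27·p = 1/13 ≈ 0.07692; existence CERTIFIED by the union bound.


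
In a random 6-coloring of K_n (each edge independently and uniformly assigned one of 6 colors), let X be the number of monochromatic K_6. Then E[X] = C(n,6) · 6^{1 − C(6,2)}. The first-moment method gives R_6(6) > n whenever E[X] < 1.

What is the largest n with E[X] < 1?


We need C(n, 6) · 6^{1 − 15} < 1, i.e. C(n, 6) < 6^{15 − 1} = 78364164096.
Check values of n near the boundary:
  n = 194: C(194, 6) = 68482017072; 68482017072 < 78364164096? YES
  n = 195: C(195, 6) = 70656049360; 70656049360 < 78364164096? YES
  n = 196: C(196, 6) = 72887293024; 72887293024 < 78364164096? YES
  n = 197: C(197, 6) = 75176946208; 75176946208 < 78364164096? YES
  n = 198: C(198, 6) = 77526225777; 77526225777 < 78364164096? YES
  n = 199: C(199, 6) = 79936367511; 79936367511 < 78364164096? NO
  n = 200: C(200, 6) = 82408626300; 82408626300 < 78364164096? NO
  n = 201: C(201, 6) = 84944276340; 84944276340 < 78364164096? NO
The largest n with C(n, 6) < 78364164096 is n = 198 (where E[X] = 25842075259/26121388032 ≈ 0.9893071). Hence R_6(6) > 198, i.e. R_6(6) ≥ 199.

Largest n = 198; hence R_6(6) > 198.


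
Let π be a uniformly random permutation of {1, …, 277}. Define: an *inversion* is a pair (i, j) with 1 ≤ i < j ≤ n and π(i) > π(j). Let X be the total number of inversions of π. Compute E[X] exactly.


Write X = Σ X_I over the C(277, 2) = 38226 pairs i < j, with X_I the indicator of one inversion.
There are 38226 indicators.
For each fixed pair i < j, the values π(i) and π(j) are two distinct elements of {1, …, 277} in uniformly random order; by symmetry P[π(i) > π(j)] = 1/2.
By linearity: E[X] = 38226 · (1/2) = C(277, 2) · (1/2) = 38226/2 = 19113 ≈ 19113.000000.

E[X] = 19113 = 19113.000000.


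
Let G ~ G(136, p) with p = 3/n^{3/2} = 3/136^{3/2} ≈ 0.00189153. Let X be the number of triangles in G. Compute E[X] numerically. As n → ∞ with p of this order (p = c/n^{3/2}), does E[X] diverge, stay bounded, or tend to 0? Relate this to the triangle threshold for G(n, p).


Number of potential triangles: C(136, 3) = 410040.
Each occurs with probability p³ ≈ (0.00189153)³ ≈ 6.76766225e-09.
By linearity: E[X] = C(136, 3)·p³ ≈ 410040 · 6.76766225e-09 ≈ 0.002775.
Since α = 3/2 > 1, p = c/n^{3/2} = o(1/n) is below the triangle threshold p ~ 1/n. Asymptotically E[X] ~ (c³/6)·n^{3(1−α)} = (3³/6)·n^{-1.5} → 0, so by Markov's inequality G has no triangles w.h.p.

E[X] ≈ 0.002775; in regime p = Θ(1/n^{3/2}) E[X] tends to 0 (below the triangle threshold p ~ 1/n).


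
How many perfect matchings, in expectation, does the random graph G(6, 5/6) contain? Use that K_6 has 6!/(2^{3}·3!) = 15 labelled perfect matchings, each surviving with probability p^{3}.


K_6 has 6!/(2^{3}·3!) = 15 labelled perfect matchings.
For each such perfect matching H, let X_H = 1 if all 3 edges of H are present in G. Then P[X_H = 1] = p^{3} = (5/6)^{3} = 125/216.
Summing the indicators: E[X] = Σ_H E[X_H] = 15 · p^{3} = 15 · 125/216 = 625/72.
Numerically: E[X] ≈ 8.681.

E[X] = 15 · (5/6)^{3} = 625/72 ≈ 8.681.


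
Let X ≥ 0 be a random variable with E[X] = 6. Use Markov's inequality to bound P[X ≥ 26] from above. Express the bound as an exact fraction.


μ = E[X] = 6, a = 26.
Markov: P[X ≥ 26] ≤ μ/a = (6)/26 = 3/13.
Numerically: ≈ 0.23077.
(Since a = 26 > μ = 6.00000, the bound 3/13 is < 1 and informative.)

P[X ≥ 26] ≤ 3/13 ≈ 0.23077.


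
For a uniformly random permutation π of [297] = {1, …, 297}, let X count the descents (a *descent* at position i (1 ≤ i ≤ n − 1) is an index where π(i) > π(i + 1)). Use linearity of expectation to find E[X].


Write X = Σ X_I over i = 1, …, 296, with X_I the indicator of one descent.
There are 296 indicators.
For each fixed i, the pair (π(i), π(i+1)) is a uniformly random ordered pair of distinct values from {1, …, 297}; by symmetry P[π(i) > π(i+1)] = 1/2.
By linearity: E[X] = 296 · (1/2) = (297 − 1) · (1/2) = 148 ≈ 148.000.

E[X] = 148 = 148.000.


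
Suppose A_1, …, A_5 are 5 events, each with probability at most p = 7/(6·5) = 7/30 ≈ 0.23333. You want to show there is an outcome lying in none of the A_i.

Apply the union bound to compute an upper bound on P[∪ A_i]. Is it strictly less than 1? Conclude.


Union bound: P[∪_{i=1}^{5} A_i] ≤ Σ_i P[A_i] ≤ 5·p = 5·(7/30) = 7/6.
Numerically: 7/6 ≈ 1.16667.
Is 7/6 < 1? NO.
Since the bound 7/6 is ≥ 1, the union bound is uninformative here; it does NOT by itself certify existence.

5·p = 7/6 ≈ 1.16667; existence NOT certified by the union bound.


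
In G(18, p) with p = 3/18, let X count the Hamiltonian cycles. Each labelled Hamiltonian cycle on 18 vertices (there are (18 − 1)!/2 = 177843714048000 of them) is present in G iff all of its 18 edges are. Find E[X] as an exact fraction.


K_18 has (18 − 1)!/2 = 177843714048000 labelled Hamiltonian cycles.
For each such Hamiltonian cycle H, let X_H = 1 if all 18 edges of H are present in G. Then P[X_H = 1] = p^{18} = (1/6)^{18} = 1/101559956668416.
Summing the indicators: E[X] = Σ_H E[X_H] = 177843714048000 · p^{18} = 177843714048000 · 1/101559956668416 = 14889875/8503056.
Numerically: E[X] ≈ 1.751.

E[X] = 177843714048000 · (1/6)^{18} = 14889875/8503056 ≈ 1.751.


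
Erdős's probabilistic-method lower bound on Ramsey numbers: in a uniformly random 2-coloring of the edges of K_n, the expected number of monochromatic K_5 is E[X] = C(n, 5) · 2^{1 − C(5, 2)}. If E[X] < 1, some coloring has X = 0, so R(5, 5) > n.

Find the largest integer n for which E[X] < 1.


We need C(n, 5) · 2^{1 − 10} < 1, i.e. C(n, 5) < 2^{10 − 1} = 512.
Check values of n near the boundary:
  n = 5: C(5, 5) = 1; 1 < 512? YES
  n = 6: C(6, 5) = 6; 6 < 512? YES
  n = 7: C(7, 5) = 21; 21 < 512? YES
  n = 8: C(8, 5) = 56; 56 < 512? YES
  n = 9: C(9, 5) = 126; 126 < 512? YES
  n = 10: C(10, 5) = 252; 252 < 512? YES
  n = 11: C(11, 5) = 462; 462 < 512? YES
  n = 12: C(12, 5) = 792; 792 < 512? NO
  n = 13: C(13, 5) = 1287; 1287 < 512? NO
The largest n with C(n, 5) < 512 is n = 11 (where E[X] = 231/256 ≈ 0.902344). Hence R(5, 5) > 11, i.e. R(5, 5) ≥ 12.

Largest n = 11; hence R(5, 5) > 11.


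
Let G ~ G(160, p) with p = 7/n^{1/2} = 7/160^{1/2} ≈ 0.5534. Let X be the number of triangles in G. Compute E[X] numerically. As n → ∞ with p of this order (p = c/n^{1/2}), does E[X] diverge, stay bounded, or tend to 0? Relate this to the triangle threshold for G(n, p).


Number of potential triangles: C(160, 3) = 669920.
Each occurs with probability p³ ≈ (0.5534)³ ≈ 1.6947832e-01.
By linearity: E[X] = C(160, 3)·p³ ≈ 669920 · 1.6947832e-01 ≈ 113536.91503.
Since α = 1/2 < 1, p = c/n^{1/2} ≫ 1/n is above the triangle threshold p ~ 1/n. Asymptotically E[X] ~ (c³/6)·n^{3(1−α)} = (7³/6)·n^{1.5} → ∞; triangles are abundant w.h.p.

E[X] ≈ 113536.91503; in regime p = Θ(1/n^{1/2}) E[X] diverges (above the triangle threshold p ~ 1/n).


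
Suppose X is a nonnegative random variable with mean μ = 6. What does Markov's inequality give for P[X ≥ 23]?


μ = E[X] = 6, a = 23.
Markov: P[X ≥ 23] ≤ μ/a = (6)/23 = 6/23.
Numerically: ≈ 0.2609.
(Since a = 23 > μ = 6.0000, the bound 6/23 is < 1 and informative.)

P[X ≥ 23] ≤ 6/23 ≈ 0.2609.


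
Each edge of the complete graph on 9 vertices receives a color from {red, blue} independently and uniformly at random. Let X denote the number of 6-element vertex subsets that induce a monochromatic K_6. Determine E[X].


Let X = Σ_S X_S over the C(9, 6) = 84 subsets S of size 6, where X_S = 1 if the K_6 on S is monochromatic.
For a fixed S, the K_6 on S has C(6, 2) = 15 edges. P[all 15 edges red] = (1/2)^15, and likewise for blue, so P[monochromatic] = 2·(1/2)^15 = 2^{1 − 15} = 1/16384.
By linearity of expectation: E[X] = C(9, 6) · 2^{1 − 15} = 84 · 1/16384 = 21/4096.
Numerically: E[X] ≈ 0.005.

E[X] = C(9,6)·2^(1−C(6,2)) = 21/4096 ≈ 0.005.


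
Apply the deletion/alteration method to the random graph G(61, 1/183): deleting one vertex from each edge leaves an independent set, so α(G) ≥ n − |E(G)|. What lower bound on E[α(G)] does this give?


E[|E(G)|] = C(61, 2)·p = 1830 · (1/183) = 10.
E[α(G)] ≥ n − E[|E(G)|] = 61 − 10 = 51.
Numerically: ≈ 51.000.
(This is only a lower bound; the true E[α(G)] may be larger.)

E[α(G)] ≥ 51 ≈ 51.000.


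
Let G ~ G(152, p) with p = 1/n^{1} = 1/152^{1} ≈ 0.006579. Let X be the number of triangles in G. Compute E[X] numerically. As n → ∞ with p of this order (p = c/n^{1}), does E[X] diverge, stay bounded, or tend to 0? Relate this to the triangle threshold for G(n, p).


Number of potential triangles: C(152, 3) = 573800.
Each occurs with probability p³ ≈ (0.006579)³ ≈ 2.847536e-07.
By linearity: E[X] = C(152, 3)·p³ ≈ 573800 · 2.847536e-07 ≈ 0.1634.
Here α = 1, so p = 1/n is exactly at the triangle threshold p ~ 1/n. Asymptotically E[X] → c³/6 = 1³/6 = 1/6 ≈ 0.1667, a bounded constant. In this regime the triangle count is asymptotically Poisson(c³/6).

E[X] ≈ 0.1634; in regime p = Θ(1/n^{1}) E[X] stays bounded (at the triangle threshold p ~ 1/n).


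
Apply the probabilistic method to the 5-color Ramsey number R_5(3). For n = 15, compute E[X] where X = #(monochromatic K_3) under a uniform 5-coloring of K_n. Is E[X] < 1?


E[X] = C(15, 3) · 5^{1 − 3} = 455 · 5^{−2} = 455/25.
As a reduced fraction: E[X] = 91/5 ≈ 18.200.
Is E[X] < 1? NO.
Since E[X] ≥ 1, the first-moment bound is inconclusive at n = 15; it does NOT by itself certify R_5(3) > 15.

E[X] = 91/5 ≈ 18.200; E[X] ≥ 1; first-moment method inconclusive here.


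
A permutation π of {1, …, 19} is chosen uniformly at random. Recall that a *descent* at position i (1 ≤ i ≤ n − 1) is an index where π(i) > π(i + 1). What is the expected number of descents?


Write X = Σ X_I over i = 1, …, 18, with X_I the indicator of one descent.
There are 18 indicators.
For each fixed i, the pair (π(i), π(i+1)) is a uniformly random ordered pair of distinct values from {1, …, 19}; by symmetry P[π(i) > π(i+1)] = 1/2.
By linearity: E[X] = 18 · (1/2) = (19 − 1) · (1/2) = 9 ≈ 9.000000.

E[X] = 9 = 9.000000.


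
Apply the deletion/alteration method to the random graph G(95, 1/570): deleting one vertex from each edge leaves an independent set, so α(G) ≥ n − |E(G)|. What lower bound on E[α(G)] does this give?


E[|E(G)|] = C(95, 2)·p = 4465 · (1/570) = 47/6.
E[α(G)] ≥ n − E[|E(G)|] = 95 − 47/6 = 523/6.
Numerically: ≈ 87.166667.
(This is only a lower bound; the true E[α(G)] may be larger.)

E[α(G)] ≥ 523/6 ≈ 87.166667.


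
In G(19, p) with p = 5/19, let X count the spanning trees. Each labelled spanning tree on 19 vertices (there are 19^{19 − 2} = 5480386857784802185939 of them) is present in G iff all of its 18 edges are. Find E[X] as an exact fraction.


K_19 has 19^{19 − 2} = 5480386857784802185939 labelled spanning trees.
For each such spanning tree H, let X_H = 1 if all 18 edges of H are present in G. Then P[X_H = 1] = p^{18} = (5/19)^{18} = 3814697265625/104127350297911241532841.
By linearity: E[X] = Σ_H E[X_H] = 5480386857784802185939 · p^{18} = 5480386857784802185939 · 3814697265625/104127350297911241532841 = 3814697265625/19.
Numerically: E[X] ≈ 2.008e+11.

E[X] = 5480386857784802185939 · (5/19)^{18} = 3814697265625/19 ≈ 2.008e+11.


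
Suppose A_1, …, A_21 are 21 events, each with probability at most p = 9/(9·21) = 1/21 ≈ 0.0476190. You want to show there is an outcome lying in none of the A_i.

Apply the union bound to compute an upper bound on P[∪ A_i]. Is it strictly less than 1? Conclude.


Union bound: P[∪_{i=1}^{21} A_i] ≤ Σ_i P[A_i] ≤ 21·p = 21·(1/21) = 1.
Numerically: 1 ≈ 1.0000000.
Is 1 < 1? NO.
Since the bound 1 is ≥ 1, the union bound is uninformative here; it does NOT by itself certify existence.

21·p = 1 ≈ 1.0000000; existence NOT certified by the union bound.


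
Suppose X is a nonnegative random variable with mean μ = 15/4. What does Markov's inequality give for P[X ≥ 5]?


μ = E[X] = 15/4, a = 5.
Markov: P[X ≥ 5] ≤ μ/a = (15/4)/5 = 3/4.
Numerically: ≈ 0.7500.
(Since a = 5 > μ = 3.7500, the bound 3/4 is < 1 and informative.)

P[X ≥ 5] ≤ 3/4 ≈ 0.7500.


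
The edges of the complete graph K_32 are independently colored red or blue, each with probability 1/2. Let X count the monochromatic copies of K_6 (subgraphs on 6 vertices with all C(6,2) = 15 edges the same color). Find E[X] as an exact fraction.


Let X = Σ_S X_S over the C(32, 6) = 906192 subsets S of size 6, where X_S = 1 if the K_6 on S is monochromatic.
For a fixed S, the K_6 on S has C(6, 2) = 15 edges. P[all 15 edges red] = (1/2)^15, and likewise for blue, so P[monochromatic] = 2·(1/2)^15 = 2^{1 − 15} = 1/16384.
By linearity: E[X] = C(32, 6) · 2^{1 − 15} = 906192 · 1/16384 = 56637/1024.
Numerically: E[X] ≈ 55.309570.

E[X] = C(32,6)·2^(1−C(6,2)) = 56637/1024 ≈ 55.309570.


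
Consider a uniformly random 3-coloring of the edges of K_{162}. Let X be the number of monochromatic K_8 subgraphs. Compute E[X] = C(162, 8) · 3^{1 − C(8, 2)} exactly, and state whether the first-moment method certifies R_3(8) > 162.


E[X] = C(162, 8) · 3^{1 − 28} = 9870758125020 · 3^{−27} = 9870758125020/7625597484987.
As a reduced fraction: E[X] = 121861211420/94143178827 ≈ 1.294424.
Is E[X] < 1? NO.
Since E[X] ≥ 1, the first-moment bound is inconclusive at n = 162; it does NOT by itself certify R_3(8) > 162.

E[X] = 121861211420/94143178827 ≈ 1.294424; E[X] ≥ 1; first-moment method inconclusive here.


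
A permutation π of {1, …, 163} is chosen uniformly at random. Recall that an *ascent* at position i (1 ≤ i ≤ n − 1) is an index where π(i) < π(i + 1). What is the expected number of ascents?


Write X = Σ X_I over i = 1, …, 162, with X_I the indicator of one ascent.
There are 162 indicators.
For each fixed i, the pair (π(i), π(i+1)) is a uniformly random ordered pair of distinct values from {1, …, 163}; by symmetry P[π(i) < π(i+1)] = 1/2.
By linearity: E[X] = 162 · (1/2) = (163 − 1) · (1/2) = 81 ≈ 81.0000.

E[X] = 81 = 81.0000.


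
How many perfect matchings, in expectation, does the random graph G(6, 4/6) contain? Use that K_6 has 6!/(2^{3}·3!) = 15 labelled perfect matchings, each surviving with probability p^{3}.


K_6 has 6!/(2^{3}·3!) = 15 labelled perfect matchings.
For each such perfect matching H, let X_H = 1 if all 3 edges of H are present in G. Then P[X_H = 1] = p^{3} = (2/3)^{3} = 8/27.
By linearity of expectation: E[X] = Σ_H E[X_H] = 15 · p^{3} = 15 · 8/27 = 40/9.
Numerically: E[X] ≈ 4.4444.

E[X] = 15 · (2/3)^{3} = 40/9 ≈ 4.4444.


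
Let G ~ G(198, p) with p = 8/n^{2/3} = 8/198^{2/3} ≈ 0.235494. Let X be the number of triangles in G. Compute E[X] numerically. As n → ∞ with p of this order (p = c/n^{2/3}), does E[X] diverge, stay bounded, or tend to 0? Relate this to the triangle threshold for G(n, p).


Number of potential triangles: C(198, 3) = 1274196.
Each occurs with probability p³ ≈ (0.235494)³ ≈ 1.30598918e-02.
By linearity: E[X] = C(198, 3)·p³ ≈ 1274196 · 1.30598918e-02 ≈ 16640.861953.
Since α = 2/3 < 1, p = c/n^{2/3} ≫ 1/n is above the triangle threshold p ~ 1/n. Asymptotically E[X] ~ (c³/6)·n^{3(1−α)} = (8³/6)·n^{1} → ∞; triangles are abundant w.h.p.

E[X] ≈ 16640.861953; in regime p = Θ(1/n^{2/3}) E[X] diverges (above the triangle threshold p ~ 1/n).


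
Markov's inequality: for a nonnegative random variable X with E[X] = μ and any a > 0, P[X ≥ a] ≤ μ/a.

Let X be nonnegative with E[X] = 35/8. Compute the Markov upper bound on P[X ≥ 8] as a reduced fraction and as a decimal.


μ = E[X] = 35/8, a = 8.
Markov: P[X ≥ 8] ≤ μ/a = (35/8)/8 = 35/64.
Numerically: ≈ 0.5469.
(Since a = 8 > μ = 4.3750, the bound 35/64 is < 1 and informative.)

P[X ≥ 8] ≤ 35/64 ≈ 0.5469.


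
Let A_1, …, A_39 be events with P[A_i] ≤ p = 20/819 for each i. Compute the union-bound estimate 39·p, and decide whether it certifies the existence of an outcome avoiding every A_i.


Union bound: P[∪_{i=1}^{39} A_i] ≤ Σ_i P[A_i] ≤ 39·p = 39·(20/819) = 20/21.
Numerically: 20/21 ≈ 0.95238.
Is 20/21 < 1? YES.
Since P[∪ A_i] ≤ 20/21 < 1, the complement has P[∩ A_i^c] ≥ 1 − 20/21 = 1/21 > 0, so some outcome avoids every A_i.

39·p = 20/21 ≈ 0.95238; existence CERTIFIED by the union bound.


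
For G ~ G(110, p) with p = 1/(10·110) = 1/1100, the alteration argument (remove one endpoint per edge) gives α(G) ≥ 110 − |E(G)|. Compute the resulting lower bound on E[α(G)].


E[|E(G)|] = C(110, 2)·p = 5995 · (1/1100) = 109/20.
E[α(G)] ≥ n − E[|E(G)|] = 110 − 109/20 = 2091/20.
Numerically: ≈ 104.550000.
(This is only a lower bound; the true E[α(G)] may be larger.)

E[α(G)] ≥ 2091/20 ≈ 104.550000.


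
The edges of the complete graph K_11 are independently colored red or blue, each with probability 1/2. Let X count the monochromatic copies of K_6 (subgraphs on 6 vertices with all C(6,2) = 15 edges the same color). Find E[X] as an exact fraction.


Let X = Σ_S X_S over the C(11, 6) = 462 subsets S of size 6, where X_S = 1 if the K_6 on S is monochromatic.
For a fixed S, the K_6 on S has C(6, 2) = 15 edges. P[all 15 edges red] = (1/2)^15, and likewise for blue, so P[monochromatic] = 2·(1/2)^15 = 2^{1 − 15} = 1/16384.
By linearity: E[X] = C(11, 6) · 2^{1 − 15} = 462 · 1/16384 = 231/8192.
Numerically: E[X] ≈ 0.028198.

E[X] = C(11,6)·2^(1−C(6,2)) = 231/8192 ≈ 0.028198.


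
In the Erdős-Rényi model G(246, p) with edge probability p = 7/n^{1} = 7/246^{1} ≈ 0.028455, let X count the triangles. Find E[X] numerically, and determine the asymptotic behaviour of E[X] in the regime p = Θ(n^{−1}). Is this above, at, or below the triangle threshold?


Number of potential triangles: C(246, 3) = 2450980.
Each occurs with probability p³ ≈ (0.028455)³ ≈ 2.3040335e-05.
By linearity: E[X] = C(246, 3)·p³ ≈ 2450980 · 2.3040335e-05 ≈ 56.47140.
Here α = 1, so p = 7/n is exactly at the triangle threshold p ~ 1/n. Asymptotically E[X] → c³/6 = 7³/6 = 343/6 ≈ 57.16667, a bounded constant. In this regime the triangle count is asymptotically Poisson(c³/6).

E[X] ≈ 56.47140; in regime p = Θ(1/n^{1}) E[X] stays bounded (at the triangle threshold p ~ 1/n).


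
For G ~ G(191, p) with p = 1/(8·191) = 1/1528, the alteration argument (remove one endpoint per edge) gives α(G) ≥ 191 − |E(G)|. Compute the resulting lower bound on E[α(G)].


E[|E(G)|] = C(191, 2)·p = 18145 · (1/1528) = 95/8.
E[α(G)] ≥ n − E[|E(G)|] = 191 − 95/8 = 1433/8.
Numerically: ≈ 179.125.
(This is only a lower bound; the true E[α(G)] may be larger.)

E[α(G)] ≥ 1433/8 ≈ 179.125.


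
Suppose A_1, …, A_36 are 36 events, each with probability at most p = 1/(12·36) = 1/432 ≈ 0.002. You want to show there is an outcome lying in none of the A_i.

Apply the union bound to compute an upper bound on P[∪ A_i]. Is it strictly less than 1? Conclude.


Union bound: P[∪_{i=1}^{36} A_i] ≤ Σ_i P[A_i] ≤ 36·p = 36·(1/432) = 1/12.
Numerically: 1/12 ≈ 0.083.
Is 1/12 < 1? YES.
Since P[∪ A_i] ≤ 1/12 < 1, the complement has P[∩ A_i^c] ≥ 1 − 1/12 = 11/12 > 0, so some outcome avoids every A_i.

36·p = 1/12 ≈ 0.083; existence CERTIFIED by the union bound.


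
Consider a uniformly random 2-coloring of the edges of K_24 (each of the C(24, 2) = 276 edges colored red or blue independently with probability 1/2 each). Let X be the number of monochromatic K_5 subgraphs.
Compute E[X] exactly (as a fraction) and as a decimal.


Let X = Σ_S X_S over the C(24, 5) = 42504 subsets S of size 5, where X_S = 1 if the K_5 on S is monochromatic.
For a fixed S, the K_5 on S has C(5, 2) = 10 edges. P[all 10 edges red] = (1/2)^10, and likewise for blue, so P[monochromatic] = 2·(1/2)^10 = 2^{1 − 10} = 1/512.
By linearity of expectation: E[X] = C(24, 5) · 2^{1 − 10} = 42504 · 1/512 = 5313/64.
Numerically: E[X] ≈ 83.016.

E[X] = C(24,5)·2^(1−C(5,2)) = 5313/64 ≈ 83.016.


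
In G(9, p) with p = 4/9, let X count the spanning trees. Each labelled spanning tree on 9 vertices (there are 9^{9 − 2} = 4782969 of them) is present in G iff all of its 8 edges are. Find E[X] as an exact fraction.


K_9 has 9^{9 − 2} = 4782969 labelled spanning trees.
For each such spanning tree H, let X_H = 1 if all 8 edges of H are present in G. Then P[X_H = 1] = p^{8} = (4/9)^{8} = 65536/43046721.
By linearity of expectation: E[X] = Σ_H E[X_H] = 4782969 · p^{8} = 4782969 · 65536/43046721 = 65536/9.
Numerically: E[X] ≈ 7282.

E[X] = 4782969 · (4/9)^{8} = 65536/9 ≈ 7282.


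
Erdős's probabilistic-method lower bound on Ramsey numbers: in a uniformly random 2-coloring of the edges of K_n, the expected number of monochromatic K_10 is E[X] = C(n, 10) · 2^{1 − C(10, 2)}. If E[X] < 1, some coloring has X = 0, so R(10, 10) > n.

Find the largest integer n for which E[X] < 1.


We need C(n, 10) · 2^{1 − 45} < 1, i.e. C(n, 10) < 2^{45 − 1} = 17592186044416.
Check values of n near the boundary:
  n = 94: C(94, 10) = 9041256841903; 9041256841903 < 17592186044416? YES
  n = 95: C(95, 10) = 10104934117421; 10104934117421 < 17592186044416? YES
  n = 96: C(96, 10) = 11279926456656; 11279926456656 < 17592186044416? YES
  n = 97: C(97, 10) = 12576469727536; 12576469727536 < 17592186044416? YES
  n = 98: C(98, 10) = 14005614014756; 14005614014756 < 17592186044416? YES
  n = 99: C(99, 10) = 15579278510796; 15579278510796 < 17592186044416? YES
  n = 100: C(100, 10) = 17310309456440; 17310309456440 < 17592186044416? YES
  n = 101: C(101, 10) = 19212541264840; 19212541264840 < 17592186044416? NO
  n = 102: C(102, 10) = 21300860967540; 21300860967540 < 17592186044416? NO
  n = 103: C(103, 10) = 23591276125340; 23591276125340 < 17592186044416? NO
The largest n with C(n, 10) < 17592186044416 is n = 100 (where E[X] = 2163788682055/2199023255552 ≈ 0.984). Hence R(10, 10) > 100, i.e. R(10, 10) ≥ 101.

Largest n = 100; hence R(10, 10) > 100.


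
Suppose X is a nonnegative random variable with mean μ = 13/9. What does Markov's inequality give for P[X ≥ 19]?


μ = E[X] = 13/9, a = 19.
Markov: P[X ≥ 19] ≤ μ/a = (13/9)/19 = 13/171.
Numerically: ≈ 0.0760.
(Since a = 19 > μ = 1.4444, the bound 13/171 is < 1 and informative.)

P[X ≥ 19] ≤ 13/171 ≈ 0.0760.


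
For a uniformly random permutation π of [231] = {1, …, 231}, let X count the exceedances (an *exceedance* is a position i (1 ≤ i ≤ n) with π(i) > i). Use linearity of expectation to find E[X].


Write X = Σ_{i=1}^{231} X_i, where X_i = 1_{π(i) > i}.
For each fixed i, π(i) is uniform over {1, …, 231} (marginal of a uniform permutation), so P[π(i) > i] = (n − i)/n. Summing: Σ_{i=1}^{231} (n − i)/n = (0 + 1 + … + 230)/231 = 231(231 − 1)/(2·231) = (231 − 1)/2.
Hence E[X] = Σ_{i=1}^{231} (231 − i)/231 = 115 ≈ 115.000000.

E[X] = 115 = 115.000000.


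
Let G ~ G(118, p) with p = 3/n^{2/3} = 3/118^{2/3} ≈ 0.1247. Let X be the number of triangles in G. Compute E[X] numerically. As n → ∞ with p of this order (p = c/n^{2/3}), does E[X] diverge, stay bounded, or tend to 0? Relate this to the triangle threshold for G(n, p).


Number of potential triangles: C(118, 3) = 266916.
Each occurs with probability p³ ≈ (0.1247)³ ≈ 1.93909796e-03.
By linearity: E[X] = C(118, 3)·p³ ≈ 266916 · 1.93909796e-03 ≈ 517.576271.
Since α = 2/3 < 1, p = c/n^{2/3} ≫ 1/n is above the triangle threshold p ~ 1/n. Asymptotically E[X] ~ (c³/6)·n^{3(1−α)} = (3³/6)·n^{1} → ∞; triangles are abundant w.h.p.

E[X] ≈ 517.576271; in regime p = Θ(1/n^{2/3}) E[X] diverges (above the triangle threshold p ~ 1/n).


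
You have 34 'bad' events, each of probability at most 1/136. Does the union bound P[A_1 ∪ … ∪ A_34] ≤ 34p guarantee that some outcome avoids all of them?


Union bound: P[∪_{i=1}^{34} A_i] ≤ Σ_i P[A_i] ≤ 34·p = 34·(1/136) = 1/4.
Numerically: 1/4 ≈ 0.2500.
Is 1/4 < 1? YES.
Since P[∪ A_i] ≤ 1/4 < 1, the complement has P[∩ A_i^c] ≥ 1 − 1/4 = 3/4 > 0, so some outcome avoids every A_i.

34·p = 1/4 ≈ 0.2500; existence CERTIFIED by the union bound.


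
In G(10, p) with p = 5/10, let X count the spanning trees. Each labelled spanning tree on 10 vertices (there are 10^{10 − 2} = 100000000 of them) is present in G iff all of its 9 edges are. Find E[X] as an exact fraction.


K_10 has 10^{10 − 2} = 100000000 labelled spanning trees.
For each such spanning tree H, let X_H = 1 if all 9 edges of H are present in G. Then P[X_H = 1] = p^{9} = (1/2)^{9} = 1/512.
By linearity: E[X] = Σ_H E[X_H] = 100000000 · p^{9} = 100000000 · 1/512 = 390625/2.
Numerically: E[X] ≈ 1.95e+05.

E[X] = 100000000 · (1/2)^{9} = 390625/2 ≈ 1.95e+05.


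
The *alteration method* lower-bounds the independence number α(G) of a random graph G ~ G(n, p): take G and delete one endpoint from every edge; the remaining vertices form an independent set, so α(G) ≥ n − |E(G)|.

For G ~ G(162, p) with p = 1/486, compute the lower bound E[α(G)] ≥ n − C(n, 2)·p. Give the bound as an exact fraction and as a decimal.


E[|E(G)|] = C(162, 2)·p = 13041 · (1/486) = 161/6.
E[α(G)] ≥ n − E[|E(G)|] = 162 − 161/6 = 811/6.
Numerically: ≈ 135.166667.
(This is only a lower bound; the true E[α(G)] may be larger.)

E[α(G)] ≥ 811/6 ≈ 135.166667.


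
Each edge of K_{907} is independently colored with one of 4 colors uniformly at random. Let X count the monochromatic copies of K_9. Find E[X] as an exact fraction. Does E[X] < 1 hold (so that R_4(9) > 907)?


E[X] = C(907, 9) · 4^{1 − 36} = 1100045734961417331175 · 4^{−35} = 1100045734961417331175/1180591620717411303424.
As a reduced fraction: E[X] = 1100045734961417331175/1180591620717411303424 ≈ 0.932.
Is E[X] < 1? YES.
Since E[X] < 1, there exists a 4-coloring of K_{907} with no monochromatic K_9; hence R_4(9) > 907.

E[X] = 1100045734961417331175/1180591620717411303424 ≈ 0.932; E[X] < 1, so R_4(9) > 907.


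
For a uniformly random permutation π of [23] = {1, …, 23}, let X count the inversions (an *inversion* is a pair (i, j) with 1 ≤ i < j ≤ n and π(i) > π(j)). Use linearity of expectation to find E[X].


Write X = Σ X_I over the C(23, 2) = 253 pairs i < j, with X_I the indicator of one inversion.
There are 253 indicators.
For each fixed pair i < j, the values π(i) and π(j) are two distinct elements of {1, …, 23} in uniformly random order; by symmetry P[π(i) > π(j)] = 1/2.
By linearity: E[X] = 253 · (1/2) = C(23, 2) · (1/2) = 253/2 = 253/2 ≈ 126.500000.

E[X] = 253/2 = 126.500000.


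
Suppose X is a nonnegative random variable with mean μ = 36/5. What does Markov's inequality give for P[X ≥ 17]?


μ = E[X] = 36/5, a = 17.
Markov: P[X ≥ 17] ≤ μ/a = (36/5)/17 = 36/85.
Numerically: ≈ 0.424.
(Since a = 17 > μ = 7.200, the bound 36/85 is < 1 and informative.)

P[X ≥ 17] ≤ 36/85 ≈ 0.424.


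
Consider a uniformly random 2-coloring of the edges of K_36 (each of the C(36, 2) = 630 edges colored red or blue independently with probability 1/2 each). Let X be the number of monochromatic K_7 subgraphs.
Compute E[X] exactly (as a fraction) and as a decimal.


Let X = Σ_S X_S over the C(36, 7) = 8347680 subsets S of size 7, where X_S = 1 if the K_7 on S is monochromatic.
For a fixed S, the K_7 on S has C(7, 2) = 21 edges. P[all 21 edges red] = (1/2)^21, and likewise for blue, so P[monochromatic] = 2·(1/2)^21 = 2^{1 − 21} = 1/1048576.
By linearity of expectation: E[X] = C(36, 7) · 2^{1 − 21} = 8347680 · 1/1048576 = 260865/32768.
Numerically: E[X] ≈ 7.96097.

E[X] = C(36,7)·2^(1−C(7,2)) = 260865/32768 ≈ 7.96097.


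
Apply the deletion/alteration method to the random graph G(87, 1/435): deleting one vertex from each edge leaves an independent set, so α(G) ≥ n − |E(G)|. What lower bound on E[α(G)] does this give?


E[|E(G)|] = C(87, 2)·p = 3741 · (1/435) = 43/5.
E[α(G)] ≥ n − E[|E(G)|] = 87 − 43/5 = 392/5.
Numerically: ≈ 78.400000.
(This is only a lower bound; the true E[α(G)] may be larger.)

E[α(G)] ≥ 392/5 ≈ 78.400000.


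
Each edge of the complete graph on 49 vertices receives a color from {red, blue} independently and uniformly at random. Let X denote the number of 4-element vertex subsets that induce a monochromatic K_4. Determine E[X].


Let X = Σ_S X_S over the C(49, 4) = 211876 subsets S of size 4, where X_S = 1 if the K_4 on S is monochromatic.
For a fixed S, the K_4 on S has C(4, 2) = 6 edges. P[all 6 edges red] = (1/2)^6, and likewise for blue, so P[monochromatic] = 2·(1/2)^6 = 2^{1 − 6} = 1/32.
By linearity of expectation: E[X] = C(49, 4) · 2^{1 − 6} = 211876 · 1/32 = 52969/8.
Numerically: E[X] ≈ 6621.1250.

E[X] = C(49,4)·2^(1−C(4,2)) = 52969/8 ≈ 6621.1250.


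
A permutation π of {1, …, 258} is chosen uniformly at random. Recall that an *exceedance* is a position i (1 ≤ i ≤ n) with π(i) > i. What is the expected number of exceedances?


Write X = Σ_{i=1}^{258} X_i, where X_i = 1_{π(i) > i}.
For each fixed i, π(i) is uniform over {1, …, 258} (marginal of a uniform permutation), so P[π(i) > i] = (n − i)/n. Summing: Σ_{i=1}^{258} (n − i)/n = (0 + 1 + … + 257)/258 = 258(258 − 1)/(2·258) = (258 − 1)/2.
Hence E[X] = Σ_{i=1}^{258} (258 − i)/258 = 257/2 ≈ 128.50000.

E[X] = 257/2 = 128.50000.


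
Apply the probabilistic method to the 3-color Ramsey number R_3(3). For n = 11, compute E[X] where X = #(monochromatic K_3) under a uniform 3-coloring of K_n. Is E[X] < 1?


E[X] = C(11, 3) · 3^{1 − 3} = 165 · 3^{−2} = 165/9.
As a reduced fraction: E[X] = 55/3 ≈ 18.3333.
Is E[X] < 1? NO.
Since E[X] ≥ 1, the first-moment bound is inconclusive at n = 11; it does NOT by itself certify R_3(3) > 11.

E[X] = 55/3 ≈ 18.3333; E[X] ≥ 1; first-moment method inconclusive here.
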